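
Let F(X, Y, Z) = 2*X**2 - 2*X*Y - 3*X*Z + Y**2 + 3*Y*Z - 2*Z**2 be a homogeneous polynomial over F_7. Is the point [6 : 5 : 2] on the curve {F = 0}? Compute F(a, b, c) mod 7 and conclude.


F(6,5,2) ≡ 2 (mod 7); P is NOT on the curve.

Evaluate F(6, 5, 2) term-by-term (mod 7).
  2*X**2 ↦ 2·36·1·1 = 72
  -2*X*Y ↦ -2·6·5·1 = -60
  -3*X*Z ↦ -3·6·1·2 = -36
  Y**2 ↦ 1·1·25·1 = 25
  3*Y*Z ↦ 3·1·5·2 = 30
  -2*Z**2 ↦ -2·1·1·4 = -8
Sum: F(6, 5, 2) = (72) + (-60) + (-36) + (25) + (30) + (-8) = 23.
Reducing mod 7: 23 ≡ 2 (mod 7).
Since F(a, b, c) ≡ 2 ≠ 0 (mod 7), P does NOT lie on the curve.


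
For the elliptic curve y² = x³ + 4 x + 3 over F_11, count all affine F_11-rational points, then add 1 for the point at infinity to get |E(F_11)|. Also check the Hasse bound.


Affine points = {(0, 5), (0, 6), (3, 3), (3, 8), (5, 4), (5, 7), (6, 1), (6, 10), (7, 0), (9, 3), (9, 8), (10, 3), (10, 8)}; affine count = 13; |E(F_11)| = 14.

Discriminant check: Δ ∝ 4a³ + 27b² = 4·4³ + 27·3² = 4·64 + 27·9 ≡ 4 (mod 11). Nonzero ⇒ E is nonsingular.
For each x ∈ F_11, compute rhs = x³ + 4·x + 3 mod 11, then count y ∈ F_11 with y² ≡ rhs.
  x = 0: rhs = 3, matching y values: 5, 6 (2 points).
  x = 1: rhs = 8, matching y values: none (0 points).
  x = 2: rhs = 8, matching y values: none (0 points).
  x = 3: rhs = 9, matching y values: 3, 8 (2 points).
  x = 4: rhs = 6, matching y values: none (0 points).
  x = 5: rhs = 5, matching y values: 4, 7 (2 points).
  x = 6: rhs = 1, matching y values: 1, 10 (2 points).
  x = 7: rhs = 0, matching y values: 0 (1 points).
  x = 8: rhs = 8, matching y values: none (0 points).
  x = 9: rhs = 9, matching y values: 3, 8 (2 points).
  x = 10: rhs = 9, matching y values: 3, 8 (2 points).
Total affine count: 13.
Full point count |E(F_11)| = 13 + 1 = 14.
Hasse bound: |14 − (11+1)| = |2| = 2 ≤ 2√11 ≈ 6.6332 ✓.


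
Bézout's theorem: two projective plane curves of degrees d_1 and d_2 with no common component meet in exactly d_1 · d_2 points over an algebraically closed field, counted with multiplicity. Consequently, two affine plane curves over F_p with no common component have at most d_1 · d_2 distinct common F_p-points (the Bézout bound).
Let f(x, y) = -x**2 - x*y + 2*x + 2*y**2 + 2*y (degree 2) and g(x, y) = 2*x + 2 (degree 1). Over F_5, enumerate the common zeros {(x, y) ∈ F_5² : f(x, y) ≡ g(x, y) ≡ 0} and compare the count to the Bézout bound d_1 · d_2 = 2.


Common zeros: ∅; count = 0; Bézout bound = 2.

deg(f) = 2, deg(g) = 1, so Bézout bound = 2.
Scan x ∈ F_5. For each x, list the y ∈ F_5 with f(x, y) ≡ 0 and those with g(x, y) ≡ 0 (mod 5); the common zeros in that column are the intersection.
  x = 0: f ≡ 0 at y ∈ {0, 4}; g ≡ 0 at y ∈ ∅; common: ∅.
  x = 1: f ≡ 0 at y ∈ ∅; g ≡ 0 at y ∈ ∅; common: ∅.
  x = 2: f ≡ 0 at y ∈ {0}; g ≡ 0 at y ∈ ∅; common: ∅.
  x = 3: f ≡ 0 at y ∈ {4}; g ≡ 0 at y ∈ ∅; common: ∅.
  x = 4: f ≡ 0 at y ∈ ∅; g ≡ 0 at y ∈ {0, 1, 2, 3, 4}; common: ∅.
Collecting: common zeros = ∅, so the count is 0.
Comparison with the Bézout bound: 0 ≤ 2 = deg(f)·deg(g), as expected for curves with no common component (the affine F_5-count falls short of the bound because intersections may lie at infinity, over extension fields, or carry multiplicity).


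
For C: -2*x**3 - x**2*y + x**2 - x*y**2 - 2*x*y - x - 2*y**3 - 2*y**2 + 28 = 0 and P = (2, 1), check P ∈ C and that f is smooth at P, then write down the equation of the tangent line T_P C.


Tangent line at P: -28*x - 22*y + 78 = 0.

Step 1: f(2, 1) = 0, so P lies on C.
Step 2: partial derivatives
  f_x(x, y) = -6*x**2 - 2*x*y + 2*x - y**2 - 2*y - 1, f_y(x, y) = -x**2 - 2*x*y - 2*x - 6*y**2 - 4*y.
  f_x(P) = -28, f_y(P) = -22 (gradient nonzero, so P is smooth).
Step 3: tangent line at P: -28·(x − 2) + -22·(y − 1) = 0.
Expanding: -28*x - 22*y + 78 = 0.


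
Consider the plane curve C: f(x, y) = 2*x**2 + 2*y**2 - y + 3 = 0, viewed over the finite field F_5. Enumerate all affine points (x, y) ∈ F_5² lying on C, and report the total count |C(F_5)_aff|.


Affine F_5-points: {(1, 0), (1, 3), (4, 0), (4, 3)}; count = 4.

For each of the 25 pairs (x, y) ∈ F_5², evaluate f(x, y) mod 5. Record the zeros.
  x = 0: [0↦3, 1↦4, 2↦4, 3↦3, 4↦1]  zeros at y ∈ ∅
  x = 1: [0↦0, 1↦1, 2↦1, 3↦0, 4↦3]  zeros at y ∈ {0, 3}
  x = 2: [0↦1, 1↦2, 2↦2, 3↦1, 4↦4]  zeros at y ∈ ∅
  x = 3: [0↦1, 1↦2, 2↦2, 3↦1, 4↦4]  zeros at y ∈ ∅
  x = 4: [0↦0, 1↦1, 2↦1, 3↦0, 4↦3]  zeros at y ∈ {0, 3}
Collecting zeros: affine points = {(1, 0), (1, 3), (4, 0), (4, 3)}.
Total count |C(F_5)_aff| = 4.


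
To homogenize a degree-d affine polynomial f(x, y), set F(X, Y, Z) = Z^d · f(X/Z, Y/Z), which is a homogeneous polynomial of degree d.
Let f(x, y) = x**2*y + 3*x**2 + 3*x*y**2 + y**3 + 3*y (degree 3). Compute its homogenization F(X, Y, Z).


F(X, Y, Z) = X**2*Y + 3*X**2*Z + 3*X*Y**2 + Y**3 + 3*Y*Z**2

deg(f) = 3.
Substitute x = X/Z, y = Y/Z into f, then multiply by Z^3.
  monomial 1·x^2·y^1 ↦ 1·X^2·Y^1·Z^0.
  monomial 3·x^2·y^0 ↦ 3·X^2·Y^0·Z^1.
  monomial 3·x^1·y^2 ↦ 3·X^1·Y^2·Z^0.
  monomial 1·x^0·y^3 ↦ 1·X^0·Y^3·Z^0.
  monomial 3·x^0·y^1 ↦ 3·X^0·Y^1·Z^2.
Collecting: F(X, Y, Z) = X**2*Y + 3*X**2*Z + 3*X*Y**2 + Y**3 + 3*Y*Z**2.


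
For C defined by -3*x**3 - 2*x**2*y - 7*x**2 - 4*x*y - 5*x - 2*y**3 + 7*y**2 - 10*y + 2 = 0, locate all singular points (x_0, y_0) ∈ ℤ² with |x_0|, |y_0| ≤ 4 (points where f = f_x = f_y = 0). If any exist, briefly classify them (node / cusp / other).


Singular points: {(-1, 1)}; classification: cusp.

Compute partial derivatives:
  f_x = -9*x**2 - 4*x*y - 14*x - 4*y - 5.
  f_y = -2*x**2 - 4*x - 6*y**2 + 14*y - 10.
Scan x_0 ∈ {−4, ..., 4}. For each x_0, f_y(x_0, y) is a polynomial in y; find its integer roots y ∈ {−4, ..., 4}, then test f_x and f at those candidates.
  x = -4: f_y(-4, y) = -6*y**2 + 14*y - 26; no integer root y with |y| ≤ 4.
  x = -3: f_y(-3, y) = -6*y**2 + 14*y - 16; no integer root y with |y| ≤ 4.
  x = -2: f_y(-2, y) = -6*y**2 + 14*y - 10; no integer root y with |y| ≤ 4.
  x = -1: f_y(-1, y) = -6*y**2 + 14*y - 8; vanishes at y ∈ {1}. (-1, 1): f_x = 0, f = 0 — SINGULAR.
  x = 0: f_y(0, y) = -6*y**2 + 14*y - 10; no integer root y with |y| ≤ 4.
  x = 1: f_y(1, y) = -6*y**2 + 14*y - 16; no integer root y with |y| ≤ 4.
  x = 2: f_y(2, y) = -6*y**2 + 14*y - 26; no integer root y with |y| ≤ 4.
  x = 3: f_y(3, y) = -6*y**2 + 14*y - 40; no integer root y with |y| ≤ 4.
  x = 4: f_y(4, y) = -6*y**2 + 14*y - 58; no integer root y with |y| ≤ 4.
Only singular point on the grid: (-1, 1).
Classify: substitute x = -1 + u, y = 1 + v and expand: f = -3*u**3 - 2*u**2*v - 2*v**3 + v**2.
No constant or linear terms (consistent with a singular point). Quadratic part: v**2. Cubic part: -3*u**3 - 2*u**2*v - 2*v**3.
The quadratic part v**2 is a perfect square, so there is a single (double) tangent line v = 0, i.e. y = 1. Restricting the cubic part to that line (v = 0) leaves -3*u**3 ≠ 0, so f is not divisible by v and the branch is v² ≈ 3*u**3 to lowest order — this is a cusp.
Classification: cusp.


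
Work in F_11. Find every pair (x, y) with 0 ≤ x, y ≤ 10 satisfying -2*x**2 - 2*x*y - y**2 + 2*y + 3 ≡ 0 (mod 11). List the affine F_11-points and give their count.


Affine F_11-points: {(0, 3), (0, 10), (1, 1), (1, 10), (3, 9), (6, 6), (8, 3), (8, 5), (9, 1), (9, 5), (10, 6), (10, 9)}; count = 12.

For each of the 121 pairs (x, y) ∈ F_11², evaluate f(x, y) mod 11. Record the zeros.
  x = 0: [0↦3, 1↦4, 2↦3, 3↦0, 4↦6, 5↦10, 6↦1, 7↦1, 8↦10, 9↦6, 10↦0]  zeros at y ∈ {3, 10}
  x = 1: [0↦1, 1↦0, 2↦8, 3↦3, 4↦7, 5↦9, 6↦9, 7↦7, 8↦3, 9↦8, 10↦0]  zeros at y ∈ {1, 10}
  x = 2: [0↦6, 1↦3, 2↦9, 3↦2, 4↦4, 5↦4, 6↦2, 7↦9, 8↦3, 9↦6, 10↦7]  zeros at y ∈ ∅
  x = 3: [0↦7, 1↦2, 2↦6, 3↦8, 4↦8, 5↦6, 6↦2, 7↦7, 8↦10, 9↦0, 10↦10]  zeros at y ∈ {9}
  x = 4: [0↦4, 1↦8, 2↦10, 3↦10, 4↦8, 5↦4, 6↦9, 7↦1, 8↦2, 9↦1, 10↦9]  zeros at y ∈ ∅
  x = 5: [0↦8, 1↦10, 2↦10, 3↦8, 4↦4, 5↦9, 6↦1, 7↦2, 8↦1, 9↦9, 10↦4]  zeros at y ∈ ∅
  x = 6: [0↦8, 1↦8, 2↦6, 3↦2, 4↦7, 5↦10, 6↦0, 7↦10, 8↦7, 9↦2, 10↦6]  zeros at y ∈ {6}
  x = 7: [0↦4, 1↦2, 2↦9, 3↦3, 4↦6, 5↦7, 6↦6, 7↦3, 8↦9, 9↦2, 10↦4]  zeros at y ∈ ∅
  x = 8: [0↦7, 1↦3, 2↦8, 3↦0, 4↦1, 5↦0, 6↦8, 7↦3, 8↦7, 9↦9, 10↦9]  zeros at y ∈ {3, 5}
  x = 9: [0↦6, 1↦0, 2↦3, 3↦4, 4↦3, 5↦0, 6↦6, 7↦10, 8↦1, 9↦1, 10↦10]  zeros at y ∈ {1, 5}
  x = 10: [0↦1, 1↦4, 2↦5, 3↦4, 4↦1, 5↦7, 6↦0, 7↦2, 8↦2, 9↦0, 10↦7]  zeros at y ∈ {6, 9}
Collecting zeros: affine points = {(0, 3), (0, 10), (1, 1), (1, 10), (3, 9), (6, 6), (8, 3), (8, 5), (9, 1), (9, 5), (10, 6), (10, 9)}.
Total count |C(F_11)_aff| = 12.


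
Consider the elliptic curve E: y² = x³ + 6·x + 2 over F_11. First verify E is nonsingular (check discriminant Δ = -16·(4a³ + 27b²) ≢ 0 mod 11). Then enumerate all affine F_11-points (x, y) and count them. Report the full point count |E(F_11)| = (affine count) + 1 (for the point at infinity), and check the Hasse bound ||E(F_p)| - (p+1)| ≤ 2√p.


Affine points = {(1, 3), (1, 8), (2, 0), (3, 5), (3, 6), (5, 5), (5, 6), (6, 1), (6, 10), (8, 1), (8, 10), (9, 2), (9, 9)}; affine count = 13; |E(F_11)| = 14.

Discriminant check: Δ ∝ 4a³ + 27b² = 4·6³ + 27·2² = 4·216 + 27·4 ≡ 4 (mod 11). Nonzero ⇒ E is nonsingular.
For each x ∈ F_11, compute rhs = x³ + 6·x + 2 mod 11, then count y ∈ F_11 with y² ≡ rhs.
  x = 0: rhs = 2, matching y values: none (0 points).
  x = 1: rhs = 9, matching y values: 3, 8 (2 points).
  x = 2: rhs = 0, matching y values: 0 (1 points).
  x = 3: rhs = 3, matching y values: 5, 6 (2 points).
  x = 4: rhs = 2, matching y values: none (0 points).
  x = 5: rhs = 3, matching y values: 5, 6 (2 points).
  x = 6: rhs = 1, matching y values: 1, 10 (2 points).
  x = 7: rhs = 2, matching y values: none (0 points).
  x = 8: rhs = 1, matching y values: 1, 10 (2 points).
  x = 9: rhs = 4, matching y values: 2, 9 (2 points).
  x = 10: rhs = 6, matching y values: none (0 points).
Total affine count: 13.
Full point count |E(F_11)| = 13 + 1 = 14.
Hasse bound: |14 − (11+1)| = |2| = 2 ≤ 2√11 ≈ 6.6332 ✓.


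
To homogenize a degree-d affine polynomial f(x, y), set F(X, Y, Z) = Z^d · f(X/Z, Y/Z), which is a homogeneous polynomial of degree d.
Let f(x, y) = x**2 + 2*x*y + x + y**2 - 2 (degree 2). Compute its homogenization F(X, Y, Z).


F(X, Y, Z) = X**2 + 2*X*Y + X*Z + Y**2 - 2*Z**2

deg(f) = 2.
Substitute x = X/Z, y = Y/Z into f, then multiply by Z^2.
  monomial 1·x^2·y^0 ↦ 1·X^2·Y^0·Z^0.
  monomial 2·x^1·y^1 ↦ 2·X^1·Y^1·Z^0.
  monomial 1·x^1·y^0 ↦ 1·X^1·Y^0·Z^1.
  monomial 1·x^0·y^2 ↦ 1·X^0·Y^2·Z^0.
  monomial -2·x^0·y^0 ↦ -2·X^0·Y^0·Z^2.
Collecting: F(X, Y, Z) = X**2 + 2*X*Y + X*Z + Y**2 - 2*Z**2.


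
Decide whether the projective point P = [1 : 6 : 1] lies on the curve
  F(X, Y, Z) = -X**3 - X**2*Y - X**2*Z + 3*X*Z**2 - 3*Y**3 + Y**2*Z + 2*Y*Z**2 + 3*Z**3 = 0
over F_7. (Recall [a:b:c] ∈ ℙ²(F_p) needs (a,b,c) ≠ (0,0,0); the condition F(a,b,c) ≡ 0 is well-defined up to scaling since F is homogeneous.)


F(1,6,1) ≡ 0 (mod 7); P is on the curve.

Evaluate F(1, 6, 1) term-by-term (mod 7).
  -X**3 ↦ -1·1·1·1 = -1
  -X**2*Y ↦ -1·1·6·1 = -6
  -X**2*Z ↦ -1·1·1·1 = -1
  3*X*Z**2 ↦ 3·1·1·1 = 3
  -3*Y**3 ↦ -3·1·216·1 = -648
  Y**2*Z ↦ 1·1·36·1 = 36
  2*Y*Z**2 ↦ 2·1·6·1 = 12
  3*Z**3 ↦ 3·1·1·1 = 3
Sum: F(1, 6, 1) = (-1) + (-6) + (-1) + (3) + (-648) + (36) + (12) + (3) = -602.
Reducing mod 7: -602 ≡ 0 (mod 7).
Since F(a, b, c) ≡ 0 (mod 7), P lies on the curve.


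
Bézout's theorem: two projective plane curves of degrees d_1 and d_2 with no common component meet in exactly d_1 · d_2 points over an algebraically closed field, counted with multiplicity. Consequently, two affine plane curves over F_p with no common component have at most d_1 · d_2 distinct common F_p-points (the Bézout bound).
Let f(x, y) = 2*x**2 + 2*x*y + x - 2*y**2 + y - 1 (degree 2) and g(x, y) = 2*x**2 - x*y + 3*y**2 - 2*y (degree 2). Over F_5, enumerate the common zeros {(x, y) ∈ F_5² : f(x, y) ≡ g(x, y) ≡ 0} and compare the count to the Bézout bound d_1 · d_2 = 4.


Common zeros: ∅; count = 0; Bézout bound = 4.

deg(f) = 2, deg(g) = 2, so Bézout bound = 4.
Scan x ∈ F_5. For each x, list the y ∈ F_5 with f(x, y) ≡ 0 and those with g(x, y) ≡ 0 (mod 5); the common zeros in that column are the intersection.
  x = 0: f ≡ 0 at y ∈ ∅; g ≡ 0 at y ∈ {0, 4}; common: ∅.
  x = 1: f ≡ 0 at y ∈ {2}; g ≡ 0 at y ∈ {3}; common: ∅.
  x = 2: f ≡ 0 at y ∈ ∅; g ≡ 0 at y ∈ {4}; common: ∅.
  x = 3: f ≡ 0 at y ∈ {0, 1}; g ≡ 0 at y ∈ {2, 3}; common: ∅.
  x = 4: f ≡ 0 at y ∈ {0, 2}; g ≡ 0 at y ∈ ∅; common: ∅.
Collecting: common zeros = ∅, so the count is 0.
Comparison with the Bézout bound: 0 ≤ 4 = deg(f)·deg(g), as expected for curves with no common component (the affine F_5-count falls short of the bound because intersections may lie at infinity, over extension fields, or carry multiplicity).


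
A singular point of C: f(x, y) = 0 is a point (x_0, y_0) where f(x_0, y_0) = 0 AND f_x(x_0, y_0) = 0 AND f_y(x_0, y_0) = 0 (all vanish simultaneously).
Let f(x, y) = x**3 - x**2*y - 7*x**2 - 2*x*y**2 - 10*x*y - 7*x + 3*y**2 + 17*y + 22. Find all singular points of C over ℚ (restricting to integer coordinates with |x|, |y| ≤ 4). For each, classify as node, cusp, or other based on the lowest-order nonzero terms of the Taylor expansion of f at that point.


Singular points: {(1, -3)}; classification: node.

Compute partial derivatives:
  f_x = 3*x**2 - 2*x*y - 14*x - 2*y**2 - 10*y - 7.
  f_y = -x**2 - 4*x*y - 10*x + 6*y + 17.
Scan x_0 ∈ {−4, ..., 4}. For each x_0, f_y(x_0, y) is a polynomial in y; find its integer roots y ∈ {−4, ..., 4}, then test f_x and f at those candidates.
  x = -4: f_y(-4, y) = 22*y + 41; no integer root y with |y| ≤ 4.
  x = -3: f_y(-3, y) = 18*y + 38; no integer root y with |y| ≤ 4.
  x = -2: f_y(-2, y) = 14*y + 33; no integer root y with |y| ≤ 4.
  x = -1: f_y(-1, y) = 10*y + 26; no integer root y with |y| ≤ 4.
  x = 0: f_y(0, y) = 6*y + 17; no integer root y with |y| ≤ 4.
  x = 1: f_y(1, y) = 2*y + 6; vanishes at y ∈ {-3}. (1, -3): f_x = 0, f = 0 — SINGULAR.
  x = 2: f_y(2, y) = -2*y - 7; no integer root y with |y| ≤ 4.
  x = 3: f_y(3, y) = -6*y - 22; no integer root y with |y| ≤ 4.
  x = 4: f_y(4, y) = -10*y - 39; no integer root y with |y| ≤ 4.
Only singular point on the grid: (1, -3).
Classify: substitute x = 1 + u, y = -3 + v and expand: f = u**3 - u**2*v - u**2 - 2*u*v**2 + v**2.
No constant or linear terms (consistent with a singular point). Quadratic part: -u**2 + v**2. Cubic part: u**3 - u**2*v - 2*u*v**2.
The quadratic part v**2 - u**2 = (v − u)(v + u) splits into two distinct linear factors, so there are two distinct tangent lines y − -3 = ±(x − 1) — this is a node (ordinary double point).
Classification: node.


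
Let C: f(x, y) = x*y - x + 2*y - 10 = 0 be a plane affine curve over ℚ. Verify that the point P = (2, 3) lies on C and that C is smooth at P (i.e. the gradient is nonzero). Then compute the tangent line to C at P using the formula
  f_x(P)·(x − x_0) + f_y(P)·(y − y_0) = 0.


Tangent line at P: 2*x + 4*y - 16 = 0.

Step 1: f(2, 3) = 0, so P lies on C.
Step 2: partial derivatives
  f_x(x, y) = y - 1, f_y(x, y) = x + 2.
  f_x(P) = 2, f_y(P) = 4 (gradient nonzero, so P is smooth).
Step 3: tangent line at P: 2·(x − 2) + 4·(y − 3) = 0.
Expanding: 2*x + 4*y - 16 = 0.


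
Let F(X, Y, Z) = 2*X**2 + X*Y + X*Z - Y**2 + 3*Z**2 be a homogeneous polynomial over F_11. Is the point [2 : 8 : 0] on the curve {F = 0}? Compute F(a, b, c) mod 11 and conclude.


F(2,8,0) ≡ 4 (mod 11); P is NOT on the curve.

Evaluate F(2, 8, 0) term-by-term (mod 11).
  2*X**2 ↦ 2·4·1·1 = 8
  X*Y ↦ 1·2·8·1 = 16
  X*Z ↦ 1·2·1·0 = 0
  -Y**2 ↦ -1·1·64·1 = -64
  3*Z**2 ↦ 3·1·1·0 = 0
Sum: F(2, 8, 0) = (8) + (16) + (0) + (-64) + (0) = -40.
Reducing mod 11: -40 ≡ 4 (mod 11).
Since F(a, b, c) ≡ 4 ≠ 0 (mod 11), P does NOT lie on the curve.


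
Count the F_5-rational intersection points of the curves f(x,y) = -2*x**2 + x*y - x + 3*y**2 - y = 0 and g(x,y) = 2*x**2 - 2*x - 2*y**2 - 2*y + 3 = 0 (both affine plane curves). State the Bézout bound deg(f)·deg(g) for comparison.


Common zeros: {(3, 4)}; count = 1; Bézout bound = 4.

deg(f) = 2, deg(g) = 2, so Bézout bound = 4.
Scan x ∈ F_5. For each x, list the y ∈ F_5 with f(x, y) ≡ 0 and those with g(x, y) ≡ 0 (mod 5); the common zeros in that column are the intersection.
  x = 0: f ≡ 0 at y ∈ {0, 2}; g ≡ 0 at y ∈ ∅; common: ∅.
  x = 1: f ≡ 0 at y ∈ {1, 4}; g ≡ 0 at y ∈ ∅; common: ∅.
  x = 2: f ≡ 0 at y ∈ {0, 3}; g ≡ 0 at y ∈ {2}; common: ∅.
  x = 3: f ≡ 0 at y ∈ {2, 4}; g ≡ 0 at y ∈ {0, 4}; common: {4}.
  x = 4: f ≡ 0 at y ∈ {1, 3}; g ≡ 0 at y ∈ {2}; common: ∅.
Collecting: common zeros = {(3, 4)}, so the count is 1.
Comparison with the Bézout bound: 1 ≤ 4 = deg(f)·deg(g), as expected for curves with no common component (the affine F_5-count falls short of the bound because intersections may lie at infinity, over extension fields, or carry multiplicity).


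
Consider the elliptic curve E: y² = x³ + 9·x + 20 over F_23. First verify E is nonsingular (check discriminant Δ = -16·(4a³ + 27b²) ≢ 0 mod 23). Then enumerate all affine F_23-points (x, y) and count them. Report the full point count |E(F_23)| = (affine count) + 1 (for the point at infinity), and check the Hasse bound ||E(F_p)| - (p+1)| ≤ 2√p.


Affine points = {(2, 0), (5, 11), (5, 12), (7, 9), (7, 14), (8, 11), (8, 12), (9, 5), (9, 18), (10, 11), (10, 12), (11, 1), (11, 22), (12, 4), (12, 19), (17, 7), (17, 16), (19, 9), (19, 14), (20, 9), (20, 14)}; affine count = 21; |E(F_23)| = 22.

Discriminant check: Δ ∝ 4a³ + 27b² = 4·9³ + 27·20² = 4·729 + 27·400 ≡ 8 (mod 23). Nonzero ⇒ E is nonsingular.
For each x ∈ F_23, compute rhs = x³ + 9·x + 20 mod 23, then count y ∈ F_23 with y² ≡ rhs.
  x = 0: rhs = 20, matching y values: none (0 points).
  x = 1: rhs = 7, matching y values: none (0 points).
  x = 2: rhs = 0, matching y values: 0 (1 points).
  x = 3: rhs = 5, matching y values: none (0 points).
  x = 4: rhs = 5, matching y values: none (0 points).
  x = 5: rhs = 6, matching y values: 11, 12 (2 points).
  x = 6: rhs = 14, matching y values: none (0 points).
  x = 7: rhs = 12, matching y values: 9, 14 (2 points).
  x = 8: rhs = 6, matching y values: 11, 12 (2 points).
  x = 9: rhs = 2, matching y values: 5, 18 (2 points).
  x = 10: rhs = 6, matching y values: 11, 12 (2 points).
  x = 11: rhs = 1, matching y values: 1, 22 (2 points).
  x = 12: rhs = 16, matching y values: 4, 19 (2 points).
  x = 13: rhs = 11, matching y values: none (0 points).
  x = 14: rhs = 15, matching y values: none (0 points).
  x = 15: rhs = 11, matching y values: none (0 points).
  x = 16: rhs = 5, matching y values: none (0 points).
  x = 17: rhs = 3, matching y values: 7, 16 (2 points).
  x = 18: rhs = 11, matching y values: none (0 points).
  x = 19: rhs = 12, matching y values: 9, 14 (2 points).
  x = 20: rhs = 12, matching y values: 9, 14 (2 points).
  x = 21: rhs = 17, matching y values: none (0 points).
  x = 22: rhs = 10, matching y values: none (0 points).
Total affine count: 21.
Full point count |E(F_23)| = 21 + 1 = 22.
Hasse bound: |22 − (23+1)| = |-2| = 2 ≤ 2√23 ≈ 9.5917 ✓.


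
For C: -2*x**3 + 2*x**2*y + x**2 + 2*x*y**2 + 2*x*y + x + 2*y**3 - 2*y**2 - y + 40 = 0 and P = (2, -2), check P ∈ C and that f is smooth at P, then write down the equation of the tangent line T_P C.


Tangent line at P: -31*x + 27*y + 116 = 0.

Step 1: f(2, -2) = 0, so P lies on C.
Step 2: partial derivatives
  f_x(x, y) = -6*x**2 + 4*x*y + 2*x + 2*y**2 + 2*y + 1, f_y(x, y) = 2*x**2 + 4*x*y + 2*x + 6*y**2 - 4*y - 1.
  f_x(P) = -31, f_y(P) = 27 (gradient nonzero, so P is smooth).
Step 3: tangent line at P: -31·(x − 2) + 27·(y − -2) = 0.
Expanding: -31*x + 27*y + 116 = 0.


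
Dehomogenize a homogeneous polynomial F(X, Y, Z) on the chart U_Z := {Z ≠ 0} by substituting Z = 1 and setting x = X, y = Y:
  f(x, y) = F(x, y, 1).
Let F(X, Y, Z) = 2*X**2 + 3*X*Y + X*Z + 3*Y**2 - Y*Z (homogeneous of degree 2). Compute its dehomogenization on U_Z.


f(x, y) = 2*x**2 + 3*x*y + x + 3*y**2 - y

On U_Z we set Z = 1. Each monomial c·X^i·Y^j·Z^k in F becomes c·x^i·y^j·1^k = c·x^i·y^j.
Substituting Z = 1: F(X, Y, 1) = 2*x**2 + 3*x*y + x + 3*y**2 - y.
Note: deg(f) ≤ deg(F) = 2; strict inequality happens when F is divisible by Z (lost terms).


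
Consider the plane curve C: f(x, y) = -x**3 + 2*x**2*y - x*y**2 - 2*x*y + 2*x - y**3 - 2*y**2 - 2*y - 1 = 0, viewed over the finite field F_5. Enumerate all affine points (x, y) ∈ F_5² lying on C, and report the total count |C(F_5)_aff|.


Affine F_5-points: {(0, 4), (1, 0), (1, 3), (1, 4), (2, 0), (2, 2), (2, 4), (3, 2), (4, 2)}; count = 9.

For each of the 25 pairs (x, y) ∈ F_5², evaluate f(x, y) mod 5. Record the zeros.
  x = 0: [0↦4, 1↦4, 2↦4, 3↦3, 4↦0]  zeros at y ∈ {4}
  x = 1: [0↦0, 1↦4, 2↦1, 3↦0, 4↦0]  zeros at y ∈ {0, 3, 4}
  x = 2: [0↦0, 1↦2, 2↦0, 3↦3, 4↦0]  zeros at y ∈ {0, 2, 4}
  x = 3: [0↦3, 1↦2, 2↦0, 3↦1, 4↦4]  zeros at y ∈ {2}
  x = 4: [0↦3, 1↦3, 2↦0, 3↦3, 4↦1]  zeros at y ∈ {2}
Collecting zeros: affine points = {(0, 4), (1, 0), (1, 3), (1, 4), (2, 0), (2, 2), (2, 4), (3, 2), (4, 2)}.
Total count |C(F_5)_aff| = 9.


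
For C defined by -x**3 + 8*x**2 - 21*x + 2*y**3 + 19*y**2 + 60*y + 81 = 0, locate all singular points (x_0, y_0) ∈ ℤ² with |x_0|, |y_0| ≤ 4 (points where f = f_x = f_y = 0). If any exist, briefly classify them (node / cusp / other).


Singular points: {(3, -3)}; classification: node.

Compute partial derivatives:
  f_x = -3*x**2 + 16*x - 21.
  f_y = 6*y**2 + 38*y + 60.
Scan x_0 ∈ {−4, ..., 4}. For each x_0, f_y(x_0, y) is a polynomial in y; find its integer roots y ∈ {−4, ..., 4}, then test f_x and f at those candidates.
  x = -4: f_y(-4, y) = 6*y**2 + 38*y + 60; vanishes at y ∈ {-3}. (-4, -3): f_x = -133 ≠ 0.
  x = -3: f_y(-3, y) = 6*y**2 + 38*y + 60; vanishes at y ∈ {-3}. (-3, -3): f_x = -96 ≠ 0.
  x = -2: f_y(-2, y) = 6*y**2 + 38*y + 60; vanishes at y ∈ {-3}. (-2, -3): f_x = -65 ≠ 0.
  x = -1: f_y(-1, y) = 6*y**2 + 38*y + 60; vanishes at y ∈ {-3}. (-1, -3): f_x = -40 ≠ 0.
  x = 0: f_y(0, y) = 6*y**2 + 38*y + 60; vanishes at y ∈ {-3}. (0, -3): f_x = -21 ≠ 0.
  x = 1: f_y(1, y) = 6*y**2 + 38*y + 60; vanishes at y ∈ {-3}. (1, -3): f_x = -8 ≠ 0.
  x = 2: f_y(2, y) = 6*y**2 + 38*y + 60; vanishes at y ∈ {-3}. (2, -3): f_x = -1 ≠ 0.
  x = 3: f_y(3, y) = 6*y**2 + 38*y + 60; vanishes at y ∈ {-3}. (3, -3): f_x = 0, f = 0 — SINGULAR.
  x = 4: f_y(4, y) = 6*y**2 + 38*y + 60; vanishes at y ∈ {-3}. (4, -3): f_x = -5 ≠ 0.
Only singular point on the grid: (3, -3).
Classify: substitute x = 3 + u, y = -3 + v and expand: f = -u**3 - u**2 + 2*v**3 + v**2.
No constant or linear terms (consistent with a singular point). Quadratic part: -u**2 + v**2. Cubic part: -u**3 + 2*v**3.
The quadratic part v**2 - u**2 = (v − u)(v + u) splits into two distinct linear factors, so there are two distinct tangent lines y − -3 = ±(x − 3) — this is a node (ordinary double point).
Classification: node.


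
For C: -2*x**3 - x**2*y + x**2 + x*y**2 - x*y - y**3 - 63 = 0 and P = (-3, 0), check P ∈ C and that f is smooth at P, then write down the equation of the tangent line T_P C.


Tangent line at P: -60*x - 6*y - 180 = 0.

Step 1: f(-3, 0) = 0, so P lies on C.
Step 2: partial derivatives
  f_x(x, y) = -6*x**2 - 2*x*y + 2*x + y**2 - y, f_y(x, y) = -x**2 + 2*x*y - x - 3*y**2.
  f_x(P) = -60, f_y(P) = -6 (gradient nonzero, so P is smooth).
Step 3: tangent line at P: -60·(x − -3) + -6·(y − 0) = 0.
Expanding: -60*x - 6*y - 180 = 0.


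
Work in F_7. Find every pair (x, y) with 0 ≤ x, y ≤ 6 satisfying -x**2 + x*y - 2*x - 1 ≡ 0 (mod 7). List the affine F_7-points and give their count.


Affine F_7-points: {(1, 4), (2, 1), (3, 3), (4, 1), (5, 3), (6, 0)}; count = 6.

For each of the 49 pairs (x, y) ∈ F_7², evaluate f(x, y) mod 7. Record the zeros.
  x = 0: [0↦6, 1↦6, 2↦6, 3↦6, 4↦6, 5↦6, 6↦6]  zeros at y ∈ ∅
  x = 1: [0↦3, 1↦4, 2↦5, 3↦6, 4↦0, 5↦1, 6↦2]  zeros at y ∈ {4}
  x = 2: [0↦5, 1↦0, 2↦2, 3↦4, 4↦6, 5↦1, 6↦3]  zeros at y ∈ {1}
  x = 3: [0↦5, 1↦1, 2↦4, 3↦0, 4↦3, 5↦6, 6↦2]  zeros at y ∈ {3}
  x = 4: [0↦3, 1↦0, 2↦4, 3↦1, 4↦5, 5↦2, 6↦6]  zeros at y ∈ {1}
  x = 5: [0↦6, 1↦4, 2↦2, 3↦0, 4↦5, 5↦3, 6↦1]  zeros at y ∈ {3}
  x = 6: [0↦0, 1↦6, 2↦5, 3↦4, 4↦3, 5↦2, 6↦1]  zeros at y ∈ {0}
Collecting zeros: affine points = {(1, 4), (2, 1), (3, 3), (4, 1), (5, 3), (6, 0)}.
Total count |C(F_7)_aff| = 6.


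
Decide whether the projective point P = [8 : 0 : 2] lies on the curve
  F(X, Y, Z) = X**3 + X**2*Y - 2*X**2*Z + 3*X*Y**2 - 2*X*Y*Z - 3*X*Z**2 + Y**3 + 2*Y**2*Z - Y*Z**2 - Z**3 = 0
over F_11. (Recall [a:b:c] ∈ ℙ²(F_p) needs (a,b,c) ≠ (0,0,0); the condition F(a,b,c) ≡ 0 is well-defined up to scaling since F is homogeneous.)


F(8,0,2) ≡ 9 (mod 11); P is NOT on the curve.

Evaluate F(8, 0, 2) term-by-term (mod 11).
  X**3 ↦ 1·512·1·1 = 512
  X**2*Y ↦ 1·64·0·1 = 0
  -2*X**2*Z ↦ -2·64·1·2 = -256
  3*X*Y**2 ↦ 3·8·0·1 = 0
  -2*X*Y*Z ↦ -2·8·0·2 = 0
  -3*X*Z**2 ↦ -3·8·1·4 = -96
  Y**3 ↦ 1·1·0·1 = 0
  2*Y**2*Z ↦ 2·1·0·2 = 0
  -Y*Z**2 ↦ -1·1·0·4 = 0
  -Z**3 ↦ -1·1·1·8 = -8
Sum: F(8, 0, 2) = (512) + (0) + (-256) + (0) + (0) + (-96) + (0) + (0) + (0) + (-8) = 152.
Reducing mod 11: 152 ≡ 9 (mod 11).
Since F(a, b, c) ≡ 9 ≠ 0 (mod 11), P does NOT lie on the curve.


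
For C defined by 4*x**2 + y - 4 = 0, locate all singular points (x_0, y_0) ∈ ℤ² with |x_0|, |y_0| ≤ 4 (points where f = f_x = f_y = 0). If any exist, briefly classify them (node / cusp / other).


No singular points in the scanned grid; C is smooth there.

Compute partial derivatives:
  f_x = 8*x.
  f_y = 1.
f_y = 1 is a nonzero constant, so f_y never vanishes: no point (x, y) can satisfy f = f_x = f_y = 0. In particular no (x, y) ∈ {−4, ..., 4}² is singular; the curve is smooth.


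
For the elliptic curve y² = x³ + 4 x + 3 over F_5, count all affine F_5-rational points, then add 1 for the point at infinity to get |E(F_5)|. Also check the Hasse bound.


Affine points = {(2, 2), (2, 3)}; affine count = 2; |E(F_5)| = 3.

Discriminant check: Δ ∝ 4a³ + 27b² = 4·4³ + 27·3² = 4·64 + 27·9 ≡ 4 (mod 5). Nonzero ⇒ E is nonsingular.
For each x ∈ F_5, compute rhs = x³ + 4·x + 3 mod 5, then count y ∈ F_5 with y² ≡ rhs.
  x = 0: rhs = 3, matching y values: none (0 points).
  x = 1: rhs = 3, matching y values: none (0 points).
  x = 2: rhs = 4, matching y values: 2, 3 (2 points).
  x = 3: rhs = 2, matching y values: none (0 points).
  x = 4: rhs = 3, matching y values: none (0 points).
Total affine count: 2.
Full point count |E(F_5)| = 2 + 1 = 3.
Hasse bound: |3 − (5+1)| = |-3| = 3 ≤ 2√5 ≈ 4.4721 ✓.


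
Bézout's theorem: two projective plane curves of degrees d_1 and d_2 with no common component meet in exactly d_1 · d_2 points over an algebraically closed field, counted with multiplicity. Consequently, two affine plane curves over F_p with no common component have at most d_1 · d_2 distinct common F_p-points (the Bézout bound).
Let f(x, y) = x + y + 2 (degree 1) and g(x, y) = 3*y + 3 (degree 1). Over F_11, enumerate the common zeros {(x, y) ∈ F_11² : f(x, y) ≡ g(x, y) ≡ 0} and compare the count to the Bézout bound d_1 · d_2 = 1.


Common zeros: {(10, 10)}; count = 1; Bézout bound = 1.

deg(f) = 1, deg(g) = 1, so Bézout bound = 1.
Scan x ∈ F_11. For each x, list the y ∈ F_11 with f(x, y) ≡ 0 and those with g(x, y) ≡ 0 (mod 11); the common zeros in that column are the intersection.
  x = 0: f ≡ 0 at y ∈ {9}; g ≡ 0 at y ∈ {10}; common: ∅.
  x = 1: f ≡ 0 at y ∈ {8}; g ≡ 0 at y ∈ {10}; common: ∅.
  x = 2: f ≡ 0 at y ∈ {7}; g ≡ 0 at y ∈ {10}; common: ∅.
  x = 3: f ≡ 0 at y ∈ {6}; g ≡ 0 at y ∈ {10}; common: ∅.
  x = 4: f ≡ 0 at y ∈ {5}; g ≡ 0 at y ∈ {10}; common: ∅.
  x = 5: f ≡ 0 at y ∈ {4}; g ≡ 0 at y ∈ {10}; common: ∅.
  x = 6: f ≡ 0 at y ∈ {3}; g ≡ 0 at y ∈ {10}; common: ∅.
  x = 7: f ≡ 0 at y ∈ {2}; g ≡ 0 at y ∈ {10}; common: ∅.
  x = 8: f ≡ 0 at y ∈ {1}; g ≡ 0 at y ∈ {10}; common: ∅.
  x = 9: f ≡ 0 at y ∈ {0}; g ≡ 0 at y ∈ {10}; common: ∅.
  x = 10: f ≡ 0 at y ∈ {10}; g ≡ 0 at y ∈ {10}; common: {10}.
Collecting: common zeros = {(10, 10)}, so the count is 1.
Comparison with the Bézout bound: 1 ≤ 1 = deg(f)·deg(g), as expected for curves with no common component (the bound is attained).


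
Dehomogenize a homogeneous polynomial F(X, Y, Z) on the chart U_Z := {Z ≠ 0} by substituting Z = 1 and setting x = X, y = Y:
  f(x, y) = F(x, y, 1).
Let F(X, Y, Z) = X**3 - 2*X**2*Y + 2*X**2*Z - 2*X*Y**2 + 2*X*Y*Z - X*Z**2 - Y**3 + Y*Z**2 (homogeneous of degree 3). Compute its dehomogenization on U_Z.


f(x, y) = x**3 - 2*x**2*y + 2*x**2 - 2*x*y**2 + 2*x*y - x - y**3 + y

On U_Z we set Z = 1. Each monomial c·X^i·Y^j·Z^k in F becomes c·x^i·y^j·1^k = c·x^i·y^j.
Substituting Z = 1: F(X, Y, 1) = x**3 - 2*x**2*y + 2*x**2 - 2*x*y**2 + 2*x*y - x - y**3 + y.
Note: deg(f) ≤ deg(F) = 3; strict inequality happens when F is divisible by Z (lost terms).


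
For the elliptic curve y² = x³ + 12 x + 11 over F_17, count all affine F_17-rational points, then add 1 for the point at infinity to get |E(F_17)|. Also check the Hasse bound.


Affine points = {(2, 3), (2, 14), (4, 2), (4, 15), (5, 3), (5, 14), (7, 8), (7, 9), (9, 7), (9, 10), (10, 3), (10, 14), (12, 8), (12, 9), (13, 1), (13, 16), (14, 4), (14, 13), (15, 8), (15, 9), (16, 7), (16, 10)}; affine count = 22; |E(F_17)| = 23.

Discriminant check: Δ ∝ 4a³ + 27b² = 4·12³ + 27·11² = 4·1728 + 27·121 ≡ 13 (mod 17). Nonzero ⇒ E is nonsingular.
For each x ∈ F_17, compute rhs = x³ + 12·x + 11 mod 17, then count y ∈ F_17 with y² ≡ rhs.
  x = 0: rhs = 11, matching y values: none (0 points).
  x = 1: rhs = 7, matching y values: none (0 points).
  x = 2: rhs = 9, matching y values: 3, 14 (2 points).
  x = 3: rhs = 6, matching y values: none (0 points).
  x = 4: rhs = 4, matching y values: 2, 15 (2 points).
  x = 5: rhs = 9, matching y values: 3, 14 (2 points).
  x = 6: rhs = 10, matching y values: none (0 points).
  x = 7: rhs = 13, matching y values: 8, 9 (2 points).
  x = 8: rhs = 7, matching y values: none (0 points).
  x = 9: rhs = 15, matching y values: 7, 10 (2 points).
  x = 10: rhs = 9, matching y values: 3, 14 (2 points).
  x = 11: rhs = 12, matching y values: none (0 points).
  x = 12: rhs = 13, matching y values: 8, 9 (2 points).
  x = 13: rhs = 1, matching y values: 1, 16 (2 points).
  x = 14: rhs = 16, matching y values: 4, 13 (2 points).
  x = 15: rhs = 13, matching y values: 8, 9 (2 points).
  x = 16: rhs = 15, matching y values: 7, 10 (2 points).
Total affine count: 22.
Full point count |E(F_17)| = 22 + 1 = 23.
Hasse bound: |23 − (17+1)| = |5| = 5 ≤ 2√17 ≈ 8.2462 ✓.


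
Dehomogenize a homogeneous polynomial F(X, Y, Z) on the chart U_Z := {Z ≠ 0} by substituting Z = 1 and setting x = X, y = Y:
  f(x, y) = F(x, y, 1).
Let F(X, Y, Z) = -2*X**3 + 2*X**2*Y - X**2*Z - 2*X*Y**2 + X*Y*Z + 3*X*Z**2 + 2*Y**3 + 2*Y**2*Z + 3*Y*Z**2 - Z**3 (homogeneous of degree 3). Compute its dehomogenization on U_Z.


f(x, y) = -2*x**3 + 2*x**2*y - x**2 - 2*x*y**2 + x*y + 3*x + 2*y**3 + 2*y**2 + 3*y - 1

On U_Z we set Z = 1. Each monomial c·X^i·Y^j·Z^k in F becomes c·x^i·y^j·1^k = c·x^i·y^j.
Substituting Z = 1: F(X, Y, 1) = -2*x**3 + 2*x**2*y - x**2 - 2*x*y**2 + x*y + 3*x + 2*y**3 + 2*y**2 + 3*y - 1.
Note: deg(f) ≤ deg(F) = 3; strict inequality happens when F is divisible by Z (lost terms).


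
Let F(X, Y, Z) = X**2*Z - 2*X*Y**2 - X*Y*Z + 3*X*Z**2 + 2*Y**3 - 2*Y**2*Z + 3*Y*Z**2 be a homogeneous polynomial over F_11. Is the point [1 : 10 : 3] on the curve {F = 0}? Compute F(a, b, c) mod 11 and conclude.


F(1,10,3) ≡ 7 (mod 11); P is NOT on the curve.

Evaluate F(1, 10, 3) term-by-term (mod 11).
  X**2*Z ↦ 1·1·1·3 = 3
  -2*X*Y**2 ↦ -2·1·100·1 = -200
  -X*Y*Z ↦ -1·1·10·3 = -30
  3*X*Z**2 ↦ 3·1·1·9 = 27
  2*Y**3 ↦ 2·1·1000·1 = 2000
  -2*Y**2*Z ↦ -2·1·100·3 = -600
  3*Y*Z**2 ↦ 3·1·10·9 = 270
Sum: F(1, 10, 3) = (3) + (-200) + (-30) + (27) + (2000) + (-600) + (270) = 1470.
Reducing mod 11: 1470 ≡ 7 (mod 11).
Since F(a, b, c) ≡ 7 ≠ 0 (mod 11), P does NOT lie on the curve.


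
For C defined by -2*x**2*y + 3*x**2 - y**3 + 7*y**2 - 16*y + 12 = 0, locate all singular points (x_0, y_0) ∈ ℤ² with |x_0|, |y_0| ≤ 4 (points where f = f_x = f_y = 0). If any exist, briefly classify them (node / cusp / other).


Singular points: {(0, 2)}; classification: node.

Compute partial derivatives:
  f_x = -4*x*y + 6*x.
  f_y = -2*x**2 - 3*y**2 + 14*y - 16.
Scan x_0 ∈ {−4, ..., 4}. For each x_0, f_y(x_0, y) is a polynomial in y; find its integer roots y ∈ {−4, ..., 4}, then test f_x and f at those candidates.
  x = -4: f_y(-4, y) = -3*y**2 + 14*y - 48; no integer root y with |y| ≤ 4.
  x = -3: f_y(-3, y) = -3*y**2 + 14*y - 34; no integer root y with |y| ≤ 4.
  x = -2: f_y(-2, y) = -3*y**2 + 14*y - 24; no integer root y with |y| ≤ 4.
  x = -1: f_y(-1, y) = -3*y**2 + 14*y - 18; no integer root y with |y| ≤ 4.
  x = 0: f_y(0, y) = -3*y**2 + 14*y - 16; vanishes at y ∈ {2}. (0, 2): f_x = 0, f = 0 — SINGULAR.
  x = 1: f_y(1, y) = -3*y**2 + 14*y - 18; no integer root y with |y| ≤ 4.
  x = 2: f_y(2, y) = -3*y**2 + 14*y - 24; no integer root y with |y| ≤ 4.
  x = 3: f_y(3, y) = -3*y**2 + 14*y - 34; no integer root y with |y| ≤ 4.
  x = 4: f_y(4, y) = -3*y**2 + 14*y - 48; no integer root y with |y| ≤ 4.
Only singular point on the grid: (0, 2).
Classify: substitute x = 0 + u, y = 2 + v and expand: f = -2*u**2*v - u**2 - v**3 + v**2.
No constant or linear terms (consistent with a singular point). Quadratic part: -u**2 + v**2. Cubic part: -2*u**2*v - v**3.
The quadratic part v**2 - u**2 = (v − u)(v + u) splits into two distinct linear factors, so there are two distinct tangent lines y − 2 = ±(x − 0) — this is a node (ordinary double point).
Classification: node.


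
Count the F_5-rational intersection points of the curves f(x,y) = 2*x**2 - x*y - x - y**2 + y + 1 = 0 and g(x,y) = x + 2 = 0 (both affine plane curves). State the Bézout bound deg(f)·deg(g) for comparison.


Common zeros: ∅; count = 0; Bézout bound = 2.

deg(f) = 2, deg(g) = 1, so Bézout bound = 2.
Scan x ∈ F_5. For each x, list the y ∈ F_5 with f(x, y) ≡ 0 and those with g(x, y) ≡ 0 (mod 5); the common zeros in that column are the intersection.
  x = 0: f ≡ 0 at y ∈ {3}; g ≡ 0 at y ∈ ∅; common: ∅.
  x = 1: f ≡ 0 at y ∈ ∅; g ≡ 0 at y ∈ ∅; common: ∅.
  x = 2: f ≡ 0 at y ∈ {1, 3}; g ≡ 0 at y ∈ ∅; common: ∅.
  x = 3: f ≡ 0 at y ∈ ∅; g ≡ 0 at y ∈ {0, 1, 2, 3, 4}; common: ∅.
  x = 4: f ≡ 0 at y ∈ {1}; g ≡ 0 at y ∈ ∅; common: ∅.
Collecting: common zeros = ∅, so the count is 0.
Comparison with the Bézout bound: 0 ≤ 2 = deg(f)·deg(g), as expected for curves with no common component (the affine F_5-count falls short of the bound because intersections may lie at infinity, over extension fields, or carry multiplicity).


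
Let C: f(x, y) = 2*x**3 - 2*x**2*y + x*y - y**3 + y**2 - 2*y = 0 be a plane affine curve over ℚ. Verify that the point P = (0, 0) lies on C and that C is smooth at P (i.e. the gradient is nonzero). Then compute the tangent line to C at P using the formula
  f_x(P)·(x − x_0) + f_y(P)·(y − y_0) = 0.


Tangent line at P: -2*y = 0.

Step 1: f(0, 0) = 0, so P lies on C.
Step 2: partial derivatives
  f_x(x, y) = 6*x**2 - 4*x*y + y, f_y(x, y) = -2*x**2 + x - 3*y**2 + 2*y - 2.
  f_x(P) = 0, f_y(P) = -2 (gradient nonzero, so P is smooth).
Step 3: tangent line at P: 0·(x − 0) + -2·(y − 0) = 0.
Expanding: -2*y = 0.


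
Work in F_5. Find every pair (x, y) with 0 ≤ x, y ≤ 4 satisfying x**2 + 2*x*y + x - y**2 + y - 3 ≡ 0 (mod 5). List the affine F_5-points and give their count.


Affine F_5-points: {(0, 2), (0, 4), (1, 4), (3, 1), (4, 1), (4, 3)}; count = 6.

For each of the 25 pairs (x, y) ∈ F_5², evaluate f(x, y) mod 5. Record the zeros.
  x = 0: [0↦2, 1↦2, 2↦0, 3↦1, 4↦0]  zeros at y ∈ {2, 4}
  x = 1: [0↦4, 1↦1, 2↦1, 3↦4, 4↦0]  zeros at y ∈ {4}
  x = 2: [0↦3, 1↦2, 2↦4, 3↦4, 4↦2]  zeros at y ∈ ∅
  x = 3: [0↦4, 1↦0, 2↦4, 3↦1, 4↦1]  zeros at y ∈ {1}
  x = 4: [0↦2, 1↦0, 2↦1, 3↦0, 4↦2]  zeros at y ∈ {1, 3}
Collecting zeros: affine points = {(0, 2), (0, 4), (1, 4), (3, 1), (4, 1), (4, 3)}.
Total count |C(F_5)_aff| = 6.


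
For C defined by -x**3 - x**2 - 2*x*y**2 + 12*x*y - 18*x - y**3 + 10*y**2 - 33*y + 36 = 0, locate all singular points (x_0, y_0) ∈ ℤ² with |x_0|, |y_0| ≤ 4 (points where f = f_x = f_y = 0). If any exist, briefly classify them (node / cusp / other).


Singular points: {(0, 3)}; classification: node.

Compute partial derivatives:
  f_x = -3*x**2 - 2*x - 2*y**2 + 12*y - 18.
  f_y = -4*x*y + 12*x - 3*y**2 + 20*y - 33.
Scan x_0 ∈ {−4, ..., 4}. For each x_0, f_y(x_0, y) is a polynomial in y; find its integer roots y ∈ {−4, ..., 4}, then test f_x and f at those candidates.
  x = -4: f_y(-4, y) = -3*y**2 + 36*y - 81; vanishes at y ∈ {3}. (-4, 3): f_x = -40 ≠ 0.
  x = -3: f_y(-3, y) = -3*y**2 + 32*y - 69; vanishes at y ∈ {3}. (-3, 3): f_x = -21 ≠ 0.
  x = -2: f_y(-2, y) = -3*y**2 + 28*y - 57; vanishes at y ∈ {3}. (-2, 3): f_x = -8 ≠ 0.
  x = -1: f_y(-1, y) = -3*y**2 + 24*y - 45; vanishes at y ∈ {3}. (-1, 3): f_x = -1 ≠ 0.
  x = 0: f_y(0, y) = -3*y**2 + 20*y - 33; vanishes at y ∈ {3}. (0, 3): f_x = 0, f = 0 — SINGULAR.
  x = 1: f_y(1, y) = -3*y**2 + 16*y - 21; vanishes at y ∈ {3}. (1, 3): f_x = -5 ≠ 0.
  x = 2: f_y(2, y) = -3*y**2 + 12*y - 9; vanishes at y ∈ {1, 3}. (2, 1): f_x = -24 ≠ 0; (2, 3): f_x = -16 ≠ 0.
  x = 3: f_y(3, y) = -3*y**2 + 8*y + 3; vanishes at y ∈ {3}. (3, 3): f_x = -33 ≠ 0.
  x = 4: f_y(4, y) = -3*y**2 + 4*y + 15; vanishes at y ∈ {3}. (4, 3): f_x = -56 ≠ 0.
Only singular point on the grid: (0, 3).
Classify: substitute x = 0 + u, y = 3 + v and expand: f = -u**3 - u**2 - 2*u*v**2 - v**3 + v**2.
No constant or linear terms (consistent with a singular point). Quadratic part: -u**2 + v**2. Cubic part: -u**3 - 2*u*v**2 - v**3.
The quadratic part v**2 - u**2 = (v − u)(v + u) splits into two distinct linear factors, so there are two distinct tangent lines y − 3 = ±(x − 0) — this is a node (ordinary double point).
Classification: node.


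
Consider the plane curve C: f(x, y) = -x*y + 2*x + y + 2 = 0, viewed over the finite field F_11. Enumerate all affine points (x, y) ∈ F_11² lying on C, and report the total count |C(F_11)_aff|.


Affine F_11-points: {(0, 9), (2, 6), (3, 4), (4, 7), (5, 3), (6, 5), (7, 10), (8, 1), (9, 8), (10, 0)}; count = 10.

For each of the 121 pairs (x, y) ∈ F_11², evaluate f(x, y) mod 11. Record the zeros.
  x = 0: [0↦2, 1↦3, 2↦4, 3↦5, 4↦6, 5↦7, 6↦8, 7↦9, 8↦10, 9↦0, 10↦1]  zeros at y ∈ {9}
  x = 1: [0↦4, 1↦4, 2↦4, 3↦4, 4↦4, 5↦4, 6↦4, 7↦4, 8↦4, 9↦4, 10↦4]  zeros at y ∈ ∅
  x = 2: [0↦6, 1↦5, 2↦4, 3↦3, 4↦2, 5↦1, 6↦0, 7↦10, 8↦9, 9↦8, 10↦7]  zeros at y ∈ {6}
  x = 3: [0↦8, 1↦6, 2↦4, 3↦2, 4↦0, 5↦9, 6↦7, 7↦5, 8↦3, 9↦1, 10↦10]  zeros at y ∈ {4}
  x = 4: [0↦10, 1↦7, 2↦4, 3↦1, 4↦9, 5↦6, 6↦3, 7↦0, 8↦8, 9↦5, 10↦2]  zeros at y ∈ {7}
  x = 5: [0↦1, 1↦8, 2↦4, 3↦0, 4↦7, 5↦3, 6↦10, 7↦6, 8↦2, 9↦9, 10↦5]  zeros at y ∈ {3}
  x = 6: [0↦3, 1↦9, 2↦4, 3↦10, 4↦5, 5↦0, 6↦6, 7↦1, 8↦7, 9↦2, 10↦8]  zeros at y ∈ {5}
  x = 7: [0↦5, 1↦10, 2↦4, 3↦9, 4↦3, 5↦8, 6↦2, 7↦7, 8↦1, 9↦6, 10↦0]  zeros at y ∈ {10}
  x = 8: [0↦7, 1↦0, 2↦4, 3↦8, 4↦1, 5↦5, 6↦9, 7↦2, 8↦6, 9↦10, 10↦3]  zeros at y ∈ {1}
  x = 9: [0↦9, 1↦1, 2↦4, 3↦7, 4↦10, 5↦2, 6↦5, 7↦8, 8↦0, 9↦3, 10↦6]  zeros at y ∈ {8}
  x = 10: [0↦0, 1↦2, 2↦4, 3↦6, 4↦8, 5↦10, 6↦1, 7↦3, 8↦5, 9↦7, 10↦9]  zeros at y ∈ {0}
Collecting zeros: affine points = {(0, 9), (2, 6), (3, 4), (4, 7), (5, 3), (6, 5), (7, 10), (8, 1), (9, 8), (10, 0)}.
Total count |C(F_11)_aff| = 10.
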